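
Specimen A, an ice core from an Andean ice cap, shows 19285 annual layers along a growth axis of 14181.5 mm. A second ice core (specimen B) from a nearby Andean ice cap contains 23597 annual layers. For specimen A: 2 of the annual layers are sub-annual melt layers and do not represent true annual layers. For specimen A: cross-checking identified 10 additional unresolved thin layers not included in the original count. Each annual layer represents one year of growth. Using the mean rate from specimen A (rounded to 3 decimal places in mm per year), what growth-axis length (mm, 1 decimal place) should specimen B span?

17343.8 mm

Specimen A: adjusted count: 19285 − 2 + 10 = 19293 annual layers.
A: Extension rate ≈ 14181.5 / 19293 = 0.735 mm/year.
B's length ≈ 0.735 × 23597 = 17343.8 mm.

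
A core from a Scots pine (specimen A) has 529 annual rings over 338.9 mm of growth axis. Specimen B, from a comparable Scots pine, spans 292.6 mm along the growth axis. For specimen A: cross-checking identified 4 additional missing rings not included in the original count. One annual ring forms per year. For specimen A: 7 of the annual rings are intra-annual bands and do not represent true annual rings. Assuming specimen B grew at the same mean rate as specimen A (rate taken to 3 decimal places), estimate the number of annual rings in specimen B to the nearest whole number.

454 annual rings

Specimen A: adjusted count: 529 − 7 + 4 = 526 annual rings.
A: Extension rate ≈ 338.9 / 526 = 0.644 mm/yr.
Specimen B: 292.6 mm / 0.644 mm per year = 454.35 years ≈ 454 annual rings.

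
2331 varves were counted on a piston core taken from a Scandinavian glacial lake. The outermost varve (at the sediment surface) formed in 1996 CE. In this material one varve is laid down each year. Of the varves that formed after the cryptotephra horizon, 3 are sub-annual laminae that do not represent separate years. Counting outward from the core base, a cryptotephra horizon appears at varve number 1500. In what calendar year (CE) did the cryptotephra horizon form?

Between varve 1500 and the sediment surface there are 2331 − 1500 = 831 varves.
Excluding 3 false varves: 831 − 3 = 828.
1996 − 828 = 1168 CE.

1168 CE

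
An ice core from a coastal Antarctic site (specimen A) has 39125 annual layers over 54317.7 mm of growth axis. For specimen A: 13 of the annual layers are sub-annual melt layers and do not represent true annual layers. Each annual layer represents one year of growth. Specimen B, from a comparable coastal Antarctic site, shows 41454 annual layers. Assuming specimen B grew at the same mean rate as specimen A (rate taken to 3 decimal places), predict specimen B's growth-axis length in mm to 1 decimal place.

Specimen A: adjusted count: 39125 − 13 = 39112 annual layers.
A: 54317.7 mm over 39112 years gives 54317.7 / 39112 ≈ 1.389 mm per year.
For B, 1.389 mm/year × 41454 years = 57579.6 mm.

57579.6 mm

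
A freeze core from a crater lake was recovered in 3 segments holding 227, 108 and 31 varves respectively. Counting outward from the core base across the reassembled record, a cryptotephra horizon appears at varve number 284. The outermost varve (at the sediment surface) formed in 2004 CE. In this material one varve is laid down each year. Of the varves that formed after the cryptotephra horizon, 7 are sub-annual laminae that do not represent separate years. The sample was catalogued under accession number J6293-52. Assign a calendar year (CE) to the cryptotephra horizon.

1929 CE

Total varves = 227 + 108 + 31 = 366.
The cryptotephra horizon sits at varve 284 from the core base, so 366 − 284 = 82 varves formed after it.
82 − 7 false = 75 true varves after the cryptotephra horizon.
2004 − 75 = 1929 CE.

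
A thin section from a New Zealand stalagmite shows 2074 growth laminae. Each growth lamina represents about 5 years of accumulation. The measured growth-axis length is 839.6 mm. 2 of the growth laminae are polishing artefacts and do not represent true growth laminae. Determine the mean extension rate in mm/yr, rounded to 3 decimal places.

0.081 mm/yr

True growth lamina count = 2074 − 2 = 2072.
2072 growth laminae at 5 years each span 2072 × 5 = 10360 years.
839.6 mm over 10360 years gives 839.6 / 10360 ≈ 0.081 mm/yr.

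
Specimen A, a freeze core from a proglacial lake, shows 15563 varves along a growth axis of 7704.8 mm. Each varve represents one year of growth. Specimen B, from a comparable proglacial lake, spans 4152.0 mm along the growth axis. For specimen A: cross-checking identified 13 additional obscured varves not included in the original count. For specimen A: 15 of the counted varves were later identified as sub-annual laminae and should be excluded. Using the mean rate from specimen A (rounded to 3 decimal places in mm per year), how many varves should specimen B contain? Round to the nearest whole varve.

Specimen A: adjusted count: 15563 − 15 + 13 = 15561 varves.
A: Mean rate = 7704.8 mm / 15561 years ≈ 0.495 mm/year.
For B, 4152.0 / 0.495 = 8387.88 years ≈ 8388 varves.

8388 varves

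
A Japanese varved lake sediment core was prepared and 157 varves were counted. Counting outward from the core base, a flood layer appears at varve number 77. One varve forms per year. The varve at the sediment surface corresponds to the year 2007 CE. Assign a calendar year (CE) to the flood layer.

The flood layer sits at varve 77 from the core base, so 157 − 77 = 80 varves formed after it.
2007 − 80 = 1927 CE.

1927 CE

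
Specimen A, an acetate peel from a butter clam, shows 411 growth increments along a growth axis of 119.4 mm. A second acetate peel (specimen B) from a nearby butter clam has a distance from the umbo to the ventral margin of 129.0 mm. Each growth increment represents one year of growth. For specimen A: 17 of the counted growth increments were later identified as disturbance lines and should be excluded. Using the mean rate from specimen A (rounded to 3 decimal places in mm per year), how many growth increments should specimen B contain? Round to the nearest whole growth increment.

Specimen A: correcting the raw count gives 411 − 17 = 394 true growth increments.
A: 119.4 mm over 394 years gives 119.4 / 394 ≈ 0.303 mm per year.
For B, 129.0 / 0.303 = 425.74 years ≈ 426 growth increments.

426 growth increments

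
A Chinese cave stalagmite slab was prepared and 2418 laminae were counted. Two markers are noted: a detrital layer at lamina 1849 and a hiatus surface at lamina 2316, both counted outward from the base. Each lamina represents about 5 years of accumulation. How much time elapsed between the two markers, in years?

Separation: 2316 − 1849 = 467 laminae.
Multiplying by 5 years per lamina: 467 × 5 = 2335 years.

2335 yr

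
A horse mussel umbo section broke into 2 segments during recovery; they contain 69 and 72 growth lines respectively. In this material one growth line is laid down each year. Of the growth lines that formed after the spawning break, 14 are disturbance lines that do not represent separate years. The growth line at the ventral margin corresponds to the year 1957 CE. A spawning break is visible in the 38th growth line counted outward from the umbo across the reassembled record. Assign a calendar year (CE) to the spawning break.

1868 CE

Total growth lines = 69 + 72 = 141.
Between growth line 38 and the ventral margin there are 141 − 38 = 103 growth lines.
103 − 14 false = 89 true growth lines after the spawning break.
The growth line at the ventral margin is 1957 CE, so the spawning break dates to 1957 − 89 = 1868 CE.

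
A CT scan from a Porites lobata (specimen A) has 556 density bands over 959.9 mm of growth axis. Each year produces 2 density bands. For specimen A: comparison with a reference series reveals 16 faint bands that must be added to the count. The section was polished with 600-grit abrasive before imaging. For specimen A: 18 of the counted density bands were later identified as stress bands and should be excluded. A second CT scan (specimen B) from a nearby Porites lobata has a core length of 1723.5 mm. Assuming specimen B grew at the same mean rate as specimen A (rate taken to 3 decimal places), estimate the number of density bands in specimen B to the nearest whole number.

995 density bands

Specimen A: after corrections the count is 556 − 18 + 16 = 554 density bands.
Specimen A: dividing by 2 density bands per year: 554 / 2 = 277 years.
A: Mean rate = 959.9 mm / 277 years ≈ 3.465 mm/year.
B spans 1723.5 / 3.465 = 497.40 years; at 2 density bands per year that is 497.40 × 2 ≈ 995 density bands.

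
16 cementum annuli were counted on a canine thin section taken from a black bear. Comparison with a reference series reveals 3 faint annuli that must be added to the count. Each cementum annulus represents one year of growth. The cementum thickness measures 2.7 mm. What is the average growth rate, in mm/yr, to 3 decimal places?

Adjusted count: 16 + 3 = 19 cementum annuli.
Extension rate ≈ 2.7 / 19 = 0.142 mm/yr.

0.142 mm/yr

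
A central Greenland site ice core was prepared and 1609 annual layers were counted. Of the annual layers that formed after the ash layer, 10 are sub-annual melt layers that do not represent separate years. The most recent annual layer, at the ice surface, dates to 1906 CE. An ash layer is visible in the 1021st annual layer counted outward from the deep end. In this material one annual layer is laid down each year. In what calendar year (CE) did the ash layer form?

Between annual layer 1021 and the ice surface there are 1609 − 1021 = 588 annual layers.
588 − 10 false = 578 true annual layers after the ash layer.
1906 − 578 = 1328 CE.

1328 CE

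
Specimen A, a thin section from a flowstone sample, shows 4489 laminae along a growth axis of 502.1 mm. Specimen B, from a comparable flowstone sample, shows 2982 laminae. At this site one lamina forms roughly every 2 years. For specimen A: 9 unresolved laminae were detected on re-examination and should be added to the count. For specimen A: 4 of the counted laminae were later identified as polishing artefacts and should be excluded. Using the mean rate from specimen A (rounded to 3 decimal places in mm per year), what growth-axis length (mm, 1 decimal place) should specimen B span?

334.0 mm

Specimen A: adjusted count: 4489 − 4 + 9 = 4494 laminae.
Specimen A: at 2 years per lamina, 4494 × 2 = 8988 years.
A: 502.1 mm over 8988 years gives 502.1 / 8988 ≈ 0.056 mm/year.
Specimen B: 2982 laminae at 2 years each span 2982 × 2 = 5964 years. For B, 0.056 mm/year × 5964 years = 334.0 mm.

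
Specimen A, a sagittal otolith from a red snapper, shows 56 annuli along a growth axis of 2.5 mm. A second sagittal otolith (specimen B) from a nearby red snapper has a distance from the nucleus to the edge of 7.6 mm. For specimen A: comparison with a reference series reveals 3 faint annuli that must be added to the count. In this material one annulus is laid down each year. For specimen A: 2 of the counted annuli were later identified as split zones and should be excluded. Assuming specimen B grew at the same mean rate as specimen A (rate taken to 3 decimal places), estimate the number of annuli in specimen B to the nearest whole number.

173 annuli

Specimen A: correcting the raw count gives 56 − 2 + 3 = 57 true annuli.
A: Extension rate ≈ 2.5 / 57 = 0.044 mm/year.
Specimen B: 7.6 mm / 0.044 mm per year = 172.73 years ≈ 173 annuli.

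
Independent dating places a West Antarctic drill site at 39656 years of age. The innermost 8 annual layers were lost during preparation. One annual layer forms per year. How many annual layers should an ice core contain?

39648 annual layers

At one annual layer per year, 39656 years correspond to 39656 annual layers.
Subtracting the 8 annual layers not captured gives 39656 − 8 = 39648 annual layers in the record.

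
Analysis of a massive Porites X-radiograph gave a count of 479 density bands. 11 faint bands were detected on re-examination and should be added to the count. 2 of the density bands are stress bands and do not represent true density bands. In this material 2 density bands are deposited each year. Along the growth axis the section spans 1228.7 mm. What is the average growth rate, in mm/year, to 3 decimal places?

Correcting the raw count gives 479 − 2 + 11 = 488 true density bands.
488 density bands at 2 per year is 488 / 2 = 244 years.
Mean rate = 1228.7 mm / 244 years ≈ 5.036 mm/year.

5.036 mm/year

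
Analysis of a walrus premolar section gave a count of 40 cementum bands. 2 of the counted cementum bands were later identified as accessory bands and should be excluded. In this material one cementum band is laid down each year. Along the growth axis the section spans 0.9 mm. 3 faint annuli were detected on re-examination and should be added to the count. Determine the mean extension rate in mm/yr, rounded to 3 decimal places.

After corrections the count is 40 − 2 + 3 = 41 cementum bands.
Extension rate ≈ 0.9 / 41 = 0.022 mm/yr.

0.022 mm/yr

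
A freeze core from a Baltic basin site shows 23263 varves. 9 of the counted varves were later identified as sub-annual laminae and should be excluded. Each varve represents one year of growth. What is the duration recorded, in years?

After corrections the count is 23263 − 9 = 23254 varves.
With a one-to-one varve periodicity this is 23254 years.

23254 yr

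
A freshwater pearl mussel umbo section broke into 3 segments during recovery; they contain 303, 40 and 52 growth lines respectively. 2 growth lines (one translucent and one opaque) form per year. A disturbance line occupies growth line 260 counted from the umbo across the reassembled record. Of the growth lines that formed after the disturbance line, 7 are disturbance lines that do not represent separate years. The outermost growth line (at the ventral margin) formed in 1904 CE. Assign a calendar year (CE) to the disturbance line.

1840 CE

Total growth lines = 303 + 40 + 52 = 395.
Between growth line 260 and the ventral margin there are 395 − 260 = 135 growth lines.
Removing the 7 false growth lines leaves 135 − 7 = 128 true growth lines beyond the disturbance line.
Dividing by 2 growth lines per year: 128 / 2 = 64 years.
The growth line at the ventral margin is 1904 CE, so the disturbance line dates to 1904 − 64 = 1840 CE.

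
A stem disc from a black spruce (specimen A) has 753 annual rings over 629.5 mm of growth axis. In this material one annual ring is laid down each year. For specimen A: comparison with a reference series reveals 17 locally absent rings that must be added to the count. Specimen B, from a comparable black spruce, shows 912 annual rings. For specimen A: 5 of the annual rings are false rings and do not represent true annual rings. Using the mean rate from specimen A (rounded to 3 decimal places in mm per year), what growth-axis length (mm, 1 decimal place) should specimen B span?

750.6 mm

Specimen A: true annual ring count = 753 − 5 + 17 = 765.
A: Mean rate = 629.5 mm / 765 years ≈ 0.823 mm/year.
Length of B = 0.823 × 912 = 750.6 mm.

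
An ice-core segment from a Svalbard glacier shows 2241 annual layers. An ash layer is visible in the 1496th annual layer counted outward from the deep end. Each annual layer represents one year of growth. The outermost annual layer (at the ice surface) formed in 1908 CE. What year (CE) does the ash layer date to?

1163 CE

The ash layer sits at annual layer 1496 from the deep end, so 2241 − 1496 = 745 annual layers formed after it.
1908 − 745 = 1163 CE.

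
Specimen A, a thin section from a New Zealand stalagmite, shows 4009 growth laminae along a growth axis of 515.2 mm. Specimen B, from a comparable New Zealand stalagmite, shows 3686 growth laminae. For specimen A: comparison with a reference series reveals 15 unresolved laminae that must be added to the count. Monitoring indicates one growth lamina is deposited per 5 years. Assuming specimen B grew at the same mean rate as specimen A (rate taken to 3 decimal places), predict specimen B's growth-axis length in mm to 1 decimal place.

479.2 mm

Specimen A: true growth lamina count = 4009 + 15 = 4024.
Specimen A: at 5 years per growth lamina, 4024 × 5 = 20120 years.
A: Mean rate = 515.2 mm / 20120 years ≈ 0.026 mm/yr.
Specimen B: multiplying by 5 years per growth lamina: 3686 × 5 = 18430 years. Length of B = 0.026 × 18430 = 479.2 mm.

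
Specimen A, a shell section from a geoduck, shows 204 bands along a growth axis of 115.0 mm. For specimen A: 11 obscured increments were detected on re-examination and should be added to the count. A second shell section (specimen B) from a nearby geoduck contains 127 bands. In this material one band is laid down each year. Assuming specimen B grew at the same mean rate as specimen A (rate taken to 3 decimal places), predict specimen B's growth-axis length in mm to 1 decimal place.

67.9 mm

Specimen A: after corrections the count is 204 + 11 = 215 bands.
A: Extension rate ≈ 115.0 / 215 = 0.535 mm per year.
B's length ≈ 0.535 × 127 = 67.9 mm.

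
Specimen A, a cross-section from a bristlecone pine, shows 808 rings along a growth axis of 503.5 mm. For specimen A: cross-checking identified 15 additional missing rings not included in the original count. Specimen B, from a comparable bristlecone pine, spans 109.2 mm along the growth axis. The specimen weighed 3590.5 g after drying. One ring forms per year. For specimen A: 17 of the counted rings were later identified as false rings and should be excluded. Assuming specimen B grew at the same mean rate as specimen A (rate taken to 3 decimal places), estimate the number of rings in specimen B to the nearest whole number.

Specimen A: adjusted count: 808 − 17 + 15 = 806 rings.
A: 503.5 mm over 806 years gives 503.5 / 806 ≈ 0.625 mm per year.
Specimen B: 109.2 mm / 0.625 mm per year = 174.72 years ≈ 175 rings.

175 rings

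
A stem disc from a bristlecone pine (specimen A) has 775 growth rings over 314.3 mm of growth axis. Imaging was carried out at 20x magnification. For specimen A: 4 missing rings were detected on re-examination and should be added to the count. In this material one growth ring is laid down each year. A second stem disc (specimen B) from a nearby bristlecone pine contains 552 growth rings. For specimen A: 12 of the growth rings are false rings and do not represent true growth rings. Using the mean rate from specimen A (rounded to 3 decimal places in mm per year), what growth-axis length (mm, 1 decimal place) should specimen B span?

Specimen A: after corrections the count is 775 − 12 + 4 = 767 growth rings.
A: 314.3 mm over 767 years gives 314.3 / 767 ≈ 0.410 mm/year.
Length of B = 0.410 × 552 = 226.3 mm.

226.3 mm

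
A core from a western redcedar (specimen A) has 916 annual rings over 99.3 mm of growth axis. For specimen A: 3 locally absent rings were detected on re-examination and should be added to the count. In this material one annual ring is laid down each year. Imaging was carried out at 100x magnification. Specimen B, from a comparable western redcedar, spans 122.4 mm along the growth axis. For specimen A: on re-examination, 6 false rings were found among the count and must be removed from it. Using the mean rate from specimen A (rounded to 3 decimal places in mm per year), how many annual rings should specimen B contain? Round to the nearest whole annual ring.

Specimen A: after corrections the count is 916 − 6 + 3 = 913 annual rings.
A: Extension rate ≈ 99.3 / 913 = 0.109 mm/year.
B spans 122.4 / 0.109 = 1122.94 years ≈ 1123 annual rings.

1123 annual rings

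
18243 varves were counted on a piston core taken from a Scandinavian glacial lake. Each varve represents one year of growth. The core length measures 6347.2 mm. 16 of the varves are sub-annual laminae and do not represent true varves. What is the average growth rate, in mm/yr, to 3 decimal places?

True varve count = 18243 − 16 = 18227.
Extension rate ≈ 6347.2 / 18227 = 0.348 mm/yr.

0.348 mm/yr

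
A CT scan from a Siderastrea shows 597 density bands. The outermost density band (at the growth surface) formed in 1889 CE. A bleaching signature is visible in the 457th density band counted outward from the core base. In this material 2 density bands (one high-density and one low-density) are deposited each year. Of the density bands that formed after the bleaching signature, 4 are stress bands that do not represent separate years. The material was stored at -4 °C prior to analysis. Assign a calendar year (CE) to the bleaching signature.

597 − 457 = 140 density bands lie beyond the bleaching signature toward the growth surface.
140 − 4 false = 136 true density bands after the bleaching signature.
Dividing by 2 density bands per year: 136 / 2 = 68 years.
The density band at the growth surface is 1889 CE, so the bleaching signature dates to 1889 − 68 = 1821 CE.

1821 CE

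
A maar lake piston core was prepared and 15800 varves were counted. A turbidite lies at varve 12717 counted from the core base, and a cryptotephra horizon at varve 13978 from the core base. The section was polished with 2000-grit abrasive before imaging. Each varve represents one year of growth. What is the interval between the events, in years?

The two markers are separated by 13978 − 12717 = 1261 varves.
One varve per year makes the interval 1261 years.

1261 yr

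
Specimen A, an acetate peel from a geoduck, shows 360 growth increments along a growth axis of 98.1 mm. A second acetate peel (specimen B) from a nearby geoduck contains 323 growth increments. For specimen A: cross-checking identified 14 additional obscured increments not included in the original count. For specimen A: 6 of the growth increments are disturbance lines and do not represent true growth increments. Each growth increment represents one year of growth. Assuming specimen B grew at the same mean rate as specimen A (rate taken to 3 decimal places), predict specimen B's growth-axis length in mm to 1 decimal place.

Specimen A: adjusted count: 360 − 6 + 14 = 368 growth increments.
A: Mean rate = 98.1 mm / 368 years ≈ 0.267 mm/yr.
For B, 0.267 mm/year × 323 years = 86.2 mm.

86.2 mm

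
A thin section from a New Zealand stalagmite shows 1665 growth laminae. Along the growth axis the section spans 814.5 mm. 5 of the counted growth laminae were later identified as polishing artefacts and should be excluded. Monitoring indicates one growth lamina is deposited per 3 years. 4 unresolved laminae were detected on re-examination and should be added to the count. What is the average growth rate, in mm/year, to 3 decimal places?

Correcting the raw count gives 1665 − 5 + 4 = 1664 true growth laminae.
Multiplying by 3 years per growth lamina: 1664 × 3 = 4992 years.
814.5 mm over 4992 years gives 814.5 / 4992 ≈ 0.163 mm/year.

0.163 mm/year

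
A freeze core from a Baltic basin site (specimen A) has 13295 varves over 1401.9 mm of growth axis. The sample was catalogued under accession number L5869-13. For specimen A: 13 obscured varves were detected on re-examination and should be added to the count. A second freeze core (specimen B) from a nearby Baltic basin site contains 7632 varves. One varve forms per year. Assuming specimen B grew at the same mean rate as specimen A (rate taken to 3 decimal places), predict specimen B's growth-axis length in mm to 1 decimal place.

801.4 mm

Specimen A: adjusted count: 13295 + 13 = 13308 varves.
A: Extension rate ≈ 1401.9 / 13308 = 0.105 mm per year.
For B, 0.105 mm/year × 7632 years = 801.4 mm.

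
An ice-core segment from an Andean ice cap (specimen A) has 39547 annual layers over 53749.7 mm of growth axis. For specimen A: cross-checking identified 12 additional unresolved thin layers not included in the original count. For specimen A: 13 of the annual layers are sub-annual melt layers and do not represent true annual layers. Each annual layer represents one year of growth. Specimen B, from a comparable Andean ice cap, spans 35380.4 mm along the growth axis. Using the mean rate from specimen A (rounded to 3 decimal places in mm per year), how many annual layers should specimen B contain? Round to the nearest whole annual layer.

26034 annual layers

Specimen A: true annual layer count = 39547 − 13 + 12 = 39546.
A: Mean rate = 53749.7 mm / 39546 years ≈ 1.359 mm per year.
Specimen B: 35380.4 mm / 1.359 mm per year = 26034.14 years ≈ 26034 annual layers.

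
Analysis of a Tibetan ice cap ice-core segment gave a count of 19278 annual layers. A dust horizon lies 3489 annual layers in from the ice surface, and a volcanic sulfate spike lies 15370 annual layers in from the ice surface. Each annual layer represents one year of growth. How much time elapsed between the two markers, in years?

11881 years

15370 − 3489 = 11881 annual layers lie between the two events.
That is 11881 years at one annual layer per year.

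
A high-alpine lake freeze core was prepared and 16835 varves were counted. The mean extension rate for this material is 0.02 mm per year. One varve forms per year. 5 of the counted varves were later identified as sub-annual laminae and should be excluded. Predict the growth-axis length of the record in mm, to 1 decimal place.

336.6 mm

Adjusted count: 16835 − 5 = 16830 varves.
16830 years at 0.02 mm/year gives 0.02 × 16830 = 336.6 mm.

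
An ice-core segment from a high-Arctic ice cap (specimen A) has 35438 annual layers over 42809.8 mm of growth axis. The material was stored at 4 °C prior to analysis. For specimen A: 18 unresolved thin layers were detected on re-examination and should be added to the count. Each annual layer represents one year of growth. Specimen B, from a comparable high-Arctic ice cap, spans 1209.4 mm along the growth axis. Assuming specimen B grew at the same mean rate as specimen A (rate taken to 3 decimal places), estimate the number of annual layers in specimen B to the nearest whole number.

Specimen A: true annual layer count = 35438 + 18 = 35456.
A: 42809.8 mm over 35456 years gives 42809.8 / 35456 ≈ 1.207 mm/yr.
Specimen B: 1209.4 mm / 1.207 mm per year = 1001.99 years ≈ 1002 annual layers.

1002 annual layers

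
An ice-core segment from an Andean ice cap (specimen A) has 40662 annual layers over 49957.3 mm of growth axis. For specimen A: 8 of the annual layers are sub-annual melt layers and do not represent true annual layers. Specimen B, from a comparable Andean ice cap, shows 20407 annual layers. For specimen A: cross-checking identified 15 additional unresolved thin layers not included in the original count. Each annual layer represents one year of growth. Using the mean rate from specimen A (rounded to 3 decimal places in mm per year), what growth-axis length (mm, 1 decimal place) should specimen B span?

Specimen A: true annual layer count = 40662 − 8 + 15 = 40669.
A: Mean rate = 49957.3 mm / 40669 years ≈ 1.228 mm per year.
For B, 1.228 mm/year × 20407 years = 25059.8 mm.

25059.8 mm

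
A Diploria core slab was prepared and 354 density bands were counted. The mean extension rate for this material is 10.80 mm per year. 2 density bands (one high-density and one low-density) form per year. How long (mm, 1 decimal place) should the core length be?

1911.6 mm

354 density bands at 2 per year is 354 / 2 = 177 years.
Predicted length = 10.80 mm/year × 177 years = 1911.6 mm.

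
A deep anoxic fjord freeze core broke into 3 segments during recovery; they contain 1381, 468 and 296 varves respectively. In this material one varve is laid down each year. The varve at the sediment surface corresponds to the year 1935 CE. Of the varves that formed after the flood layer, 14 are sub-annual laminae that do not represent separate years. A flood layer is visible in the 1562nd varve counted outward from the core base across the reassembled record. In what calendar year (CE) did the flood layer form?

Total varves = 1381 + 468 + 296 = 2145.
The flood layer sits at varve 1562 from the core base, so 2145 − 1562 = 583 varves formed after it.
Removing the 14 false varves leaves 583 − 14 = 569 true varves beyond the flood layer.
Counting back 569 years from 1935 CE places the flood layer in 1935 − 569 = 1366 CE.

1366 CE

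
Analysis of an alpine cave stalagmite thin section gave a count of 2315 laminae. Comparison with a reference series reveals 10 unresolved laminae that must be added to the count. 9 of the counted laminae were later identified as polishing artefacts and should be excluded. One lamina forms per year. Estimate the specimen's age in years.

2316 years

After corrections the count is 2315 − 9 + 10 = 2316 laminae.
One lamina per year makes the duration 2316 years.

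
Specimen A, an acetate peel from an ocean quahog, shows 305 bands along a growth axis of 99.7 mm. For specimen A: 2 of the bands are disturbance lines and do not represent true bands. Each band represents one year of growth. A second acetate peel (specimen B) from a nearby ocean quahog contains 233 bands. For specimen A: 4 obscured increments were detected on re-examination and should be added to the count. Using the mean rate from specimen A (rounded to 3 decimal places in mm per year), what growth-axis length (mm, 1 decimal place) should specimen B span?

Specimen A: correcting the raw count gives 305 − 2 + 4 = 307 true bands.
A: 99.7 mm over 307 years gives 99.7 / 307 ≈ 0.325 mm/yr.
For B, 0.325 mm/year × 233 years = 75.7 mm.

75.7 mm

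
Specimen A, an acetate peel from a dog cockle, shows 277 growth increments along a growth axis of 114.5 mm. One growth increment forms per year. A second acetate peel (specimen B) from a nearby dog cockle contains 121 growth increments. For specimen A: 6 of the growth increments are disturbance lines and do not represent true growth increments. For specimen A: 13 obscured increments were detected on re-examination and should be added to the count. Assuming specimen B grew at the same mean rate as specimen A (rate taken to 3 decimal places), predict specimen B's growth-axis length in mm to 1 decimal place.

Specimen A: adjusted count: 277 − 6 + 13 = 284 growth increments.
A: Extension rate ≈ 114.5 / 284 = 0.403 mm per year.
For B, 0.403 mm/year × 121 years = 48.8 mm.

48.8 mm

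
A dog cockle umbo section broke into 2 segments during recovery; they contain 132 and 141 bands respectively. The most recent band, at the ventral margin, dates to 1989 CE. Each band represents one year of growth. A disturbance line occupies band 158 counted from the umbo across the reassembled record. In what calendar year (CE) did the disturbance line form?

Total bands = 132 + 141 = 273.
The disturbance line sits at band 158 from the umbo, so 273 − 158 = 115 bands formed after it.
1989 − 115 = 1874 CE.

1874 CE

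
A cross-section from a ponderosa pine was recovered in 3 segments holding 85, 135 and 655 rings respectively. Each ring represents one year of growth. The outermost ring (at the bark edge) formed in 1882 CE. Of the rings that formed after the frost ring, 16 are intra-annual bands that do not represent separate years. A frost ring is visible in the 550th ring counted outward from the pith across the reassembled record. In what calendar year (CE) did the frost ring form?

1573 CE

Total rings = 85 + 135 + 655 = 875.
Between ring 550 and the bark edge there are 875 − 550 = 325 rings.
Excluding 16 false rings: 325 − 16 = 309.
Counting back 309 years from 1882 CE places the frost ring in 1882 − 309 = 1573 CE.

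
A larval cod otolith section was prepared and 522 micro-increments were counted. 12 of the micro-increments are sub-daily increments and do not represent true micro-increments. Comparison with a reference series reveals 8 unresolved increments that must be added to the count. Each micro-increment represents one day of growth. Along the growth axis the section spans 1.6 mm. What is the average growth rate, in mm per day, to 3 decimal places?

0.003 mm per day

True micro-increment count = 522 − 12 + 8 = 518.
Extension rate ≈ 1.6 / 518 = 0.003 mm per day.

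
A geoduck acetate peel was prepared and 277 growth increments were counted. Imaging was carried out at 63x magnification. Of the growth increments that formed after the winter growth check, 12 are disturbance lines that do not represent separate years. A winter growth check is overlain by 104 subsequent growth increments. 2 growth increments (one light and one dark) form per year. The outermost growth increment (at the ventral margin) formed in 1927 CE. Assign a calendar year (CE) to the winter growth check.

1881 CE

There are 104 growth increments younger than the winter growth check.
104 − 12 false = 92 true growth increments after the winter growth check.
92 growth increments at 2 per year is 92 / 2 = 46 years.
Counting back 46 years from 1927 CE places the winter growth check in 1927 − 46 = 1881 CE.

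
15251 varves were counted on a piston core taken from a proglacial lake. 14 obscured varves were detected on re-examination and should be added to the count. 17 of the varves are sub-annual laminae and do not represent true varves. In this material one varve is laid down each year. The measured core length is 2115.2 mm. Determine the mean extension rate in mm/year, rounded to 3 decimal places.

0.139 mm/year

Adjusted count: 15251 − 17 + 14 = 15248 varves.
Extension rate ≈ 2115.2 / 15248 = 0.139 mm/year.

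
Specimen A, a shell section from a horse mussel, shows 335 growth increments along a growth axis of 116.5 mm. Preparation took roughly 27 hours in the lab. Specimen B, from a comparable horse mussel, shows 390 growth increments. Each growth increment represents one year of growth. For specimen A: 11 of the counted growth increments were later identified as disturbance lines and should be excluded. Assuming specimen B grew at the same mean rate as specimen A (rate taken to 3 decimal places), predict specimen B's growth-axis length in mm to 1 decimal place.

140.4 mm

Specimen A: after corrections the count is 335 − 11 = 324 growth increments.
A: 116.5 mm over 324 years gives 116.5 / 324 ≈ 0.360 mm/yr.
Length of B = 0.360 × 390 = 140.4 mm.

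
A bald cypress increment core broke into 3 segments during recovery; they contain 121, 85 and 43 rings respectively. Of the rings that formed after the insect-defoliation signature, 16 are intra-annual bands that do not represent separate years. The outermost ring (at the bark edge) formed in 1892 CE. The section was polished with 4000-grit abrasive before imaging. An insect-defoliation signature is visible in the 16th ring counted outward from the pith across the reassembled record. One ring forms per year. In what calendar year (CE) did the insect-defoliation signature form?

Total rings = 121 + 85 + 43 = 249.
The insect-defoliation signature sits at ring 16 from the pith, so 249 − 16 = 233 rings formed after it.
233 − 16 false = 217 true rings after the insect-defoliation signature.
Counting back 217 years from 1892 CE places the insect-defoliation signature in 1892 − 217 = 1675 CE.

1675 CE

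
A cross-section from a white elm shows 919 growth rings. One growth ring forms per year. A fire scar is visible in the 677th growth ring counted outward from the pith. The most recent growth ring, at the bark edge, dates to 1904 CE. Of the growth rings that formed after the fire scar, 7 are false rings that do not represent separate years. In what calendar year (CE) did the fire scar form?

1669 CE

The fire scar sits at growth ring 677 from the pith, so 919 − 677 = 242 growth rings formed after it.
Removing the 7 false growth rings leaves 242 − 7 = 235 true growth rings beyond the fire scar.
The growth ring at the bark edge is 1904 CE, so the fire scar dates to 1904 − 235 = 1669 CE.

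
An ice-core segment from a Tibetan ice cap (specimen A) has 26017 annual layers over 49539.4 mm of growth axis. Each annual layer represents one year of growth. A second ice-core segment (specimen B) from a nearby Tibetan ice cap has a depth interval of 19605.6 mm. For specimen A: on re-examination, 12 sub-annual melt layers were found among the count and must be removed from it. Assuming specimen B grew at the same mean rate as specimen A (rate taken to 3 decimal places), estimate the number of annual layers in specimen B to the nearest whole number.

Specimen A: after corrections the count is 26017 − 12 = 26005 annual layers.
A: 49539.4 mm over 26005 years gives 49539.4 / 26005 ≈ 1.905 mm/year.
Specimen B: 19605.6 mm / 1.905 mm per year = 10291.65 years ≈ 10292 annual layers.

10292 annual layers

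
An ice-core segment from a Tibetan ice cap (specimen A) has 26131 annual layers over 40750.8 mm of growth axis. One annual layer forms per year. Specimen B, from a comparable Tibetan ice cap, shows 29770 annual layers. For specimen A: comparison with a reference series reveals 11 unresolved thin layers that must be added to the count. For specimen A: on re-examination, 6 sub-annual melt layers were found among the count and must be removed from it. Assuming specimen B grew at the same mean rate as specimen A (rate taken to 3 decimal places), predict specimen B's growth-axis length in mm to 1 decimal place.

46411.4 mm

Specimen A: adjusted count: 26131 − 6 + 11 = 26136 annual layers.
A: 40750.8 mm over 26136 years gives 40750.8 / 26136 ≈ 1.559 mm/yr.
B's length ≈ 1.559 × 29770 = 46411.4 mm.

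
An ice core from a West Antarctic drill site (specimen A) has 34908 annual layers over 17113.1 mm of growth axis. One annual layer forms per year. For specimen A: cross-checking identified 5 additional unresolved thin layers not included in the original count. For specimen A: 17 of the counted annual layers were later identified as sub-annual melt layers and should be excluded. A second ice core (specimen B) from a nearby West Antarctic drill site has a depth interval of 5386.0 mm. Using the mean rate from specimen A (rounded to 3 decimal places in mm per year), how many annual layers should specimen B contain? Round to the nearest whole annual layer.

10992 annual layers

Specimen A: correcting the raw count gives 34908 − 17 + 5 = 34896 true annual layers.
A: Mean rate = 17113.1 mm / 34896 years ≈ 0.490 mm/year.
For B, 5386.0 / 0.490 = 10991.84 years ≈ 10992 annual layers.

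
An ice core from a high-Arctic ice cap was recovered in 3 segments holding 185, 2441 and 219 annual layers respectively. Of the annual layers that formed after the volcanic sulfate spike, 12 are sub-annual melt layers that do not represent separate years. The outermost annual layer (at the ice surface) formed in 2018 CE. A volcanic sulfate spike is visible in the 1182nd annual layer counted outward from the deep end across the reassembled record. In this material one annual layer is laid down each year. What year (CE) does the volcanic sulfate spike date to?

367 CE

Total annual layers = 185 + 2441 + 219 = 2845.
The volcanic sulfate spike sits at annual layer 1182 from the deep end, so 2845 − 1182 = 1663 annual layers formed after it.
Excluding 12 false annual layers: 1663 − 12 = 1651.
The annual layer at the ice surface is 2018 CE, so the volcanic sulfate spike dates to 2018 − 1651 = 367 CE.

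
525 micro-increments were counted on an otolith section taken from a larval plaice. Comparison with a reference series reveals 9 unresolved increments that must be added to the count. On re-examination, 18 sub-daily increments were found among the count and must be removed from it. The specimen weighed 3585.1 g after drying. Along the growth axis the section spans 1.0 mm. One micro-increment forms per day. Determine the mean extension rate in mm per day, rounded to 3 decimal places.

Adjusted count: 525 − 18 + 9 = 516 micro-increments.
Extension rate ≈ 1.0 / 516 = 0.002 mm per day.

0.002 mm per day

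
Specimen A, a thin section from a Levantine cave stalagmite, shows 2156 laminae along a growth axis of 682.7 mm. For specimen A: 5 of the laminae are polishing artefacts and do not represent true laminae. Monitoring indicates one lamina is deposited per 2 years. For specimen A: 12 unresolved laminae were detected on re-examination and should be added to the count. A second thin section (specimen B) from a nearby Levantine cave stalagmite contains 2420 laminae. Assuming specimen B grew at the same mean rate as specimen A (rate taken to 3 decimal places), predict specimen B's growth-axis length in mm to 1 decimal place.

764.7 mm

Specimen A: correcting the raw count gives 2156 − 5 + 12 = 2163 true laminae.
Specimen A: multiplying by 2 years per lamina: 2163 × 2 = 4326 years.
A: 682.7 mm over 4326 years gives 682.7 / 4326 ≈ 0.158 mm/year.
Specimen B: 2420 laminae at 2 years each span 2420 × 2 = 4840 years. B's length ≈ 0.158 × 4840 = 764.7 mm.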